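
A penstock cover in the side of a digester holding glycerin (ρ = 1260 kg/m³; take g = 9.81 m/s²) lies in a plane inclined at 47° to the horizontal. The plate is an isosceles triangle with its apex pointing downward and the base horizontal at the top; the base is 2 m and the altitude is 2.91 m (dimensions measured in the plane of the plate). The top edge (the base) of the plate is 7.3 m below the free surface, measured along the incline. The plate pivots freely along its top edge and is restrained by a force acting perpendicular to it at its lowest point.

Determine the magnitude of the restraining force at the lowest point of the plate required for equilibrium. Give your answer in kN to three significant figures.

γ = ρg = 1260 × 9.81 / 1000 = 12.3606 kN/m³.
Let θ = 47° be the plate's angle to the horizontal; measure y along the incline from where the plane meets the free surface. Vertical depth h = y·sinθ with sinθ = 0.731354.
With the apex down, the centroid sits h/3 = 2.91/3 = 0.97 m below the base (the top edge), so y_c = 7.3 + 0.97 = 8.27 m and h_c = 8.27 × 0.731354 = 6.0483 m.
A = ½ × 2 × 2.91 = 2.91 m².
Resultant F = γ·h_c·A = 12.3606 × 6.0483 × 2.91 = 217.553 kN.
I_c = b·h³/36 = 2 × 2.91³/36 = 1.36901 m⁴.
Centre of pressure: y_p = y_c + I_c/(y_c·A) = 8.27 + 1.36901/(8.27 × 2.91) = 8.27 + 0.0568864 = 8.32689 m along the plane.
The resultant acts 0.97 + 0.0568864 = 1.02689 m (along the plate) below the hinge at the top edge, so the moment about the hinge is M = F × 1.02689 = 217.553 × 1.02689 = 223.403 kN·m.
A normal force at the bottom, 2.91 m from the hinge, must supply this moment: P = 223.403/2.91 = 76.7708 kN.

P ≈ 76.8 kN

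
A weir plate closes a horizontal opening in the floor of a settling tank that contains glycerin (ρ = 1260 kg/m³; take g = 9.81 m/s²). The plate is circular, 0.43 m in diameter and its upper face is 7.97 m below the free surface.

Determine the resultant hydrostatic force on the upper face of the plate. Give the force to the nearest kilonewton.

γ = ρg = 1260 × 9.81 / 1000 = 12.3606 kN/m³.
The plate is horizontal, so pressure is uniform at p = γ·h = 12.3606 × 7.97 = 98.514 kN/m².
A = π(0.215)² = 0.14522 m².
F = p·A = 98.514 × 0.14522 = 14.3062 kN.

F ≈ 14 kN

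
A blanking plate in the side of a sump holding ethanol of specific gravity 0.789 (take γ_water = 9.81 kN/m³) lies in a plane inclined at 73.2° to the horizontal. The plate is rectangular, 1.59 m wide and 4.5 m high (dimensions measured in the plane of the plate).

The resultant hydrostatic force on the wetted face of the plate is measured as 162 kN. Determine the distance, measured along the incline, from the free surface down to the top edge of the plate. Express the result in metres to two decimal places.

γ = 0.789 × 9.81 = 7.74009 kN/m³.
A = 1.59 × 4.5 = 7.155 m².
From F = γ·h_c·A, the centroid depth is h_c = 162/(7.74009 × 7.155) = 2.92523 m.
Let θ = 73.2° be the plate's angle to the horizontal; measure y along the incline from where the plane meets the free surface. Vertical depth h = y·sinθ with sinθ = 0.957319.
Along the incline, y_c = h_c/sinθ = 2.92523/0.957319 = 3.05565 m.
The centroid lies 4.5/2 = 2.25 m below the top edge, so the top edge sits at y_top = 3.05565 − 2.25 = 0.80565 m along the incline.

y_top ≈ 0.81 m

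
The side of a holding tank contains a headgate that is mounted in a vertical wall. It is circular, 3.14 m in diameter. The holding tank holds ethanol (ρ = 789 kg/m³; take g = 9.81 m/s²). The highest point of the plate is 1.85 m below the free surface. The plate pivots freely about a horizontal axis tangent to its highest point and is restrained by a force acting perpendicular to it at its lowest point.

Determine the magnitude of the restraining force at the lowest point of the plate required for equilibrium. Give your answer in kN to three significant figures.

P ≈ 114 kN

γ = ρg = 789 × 9.81 / 1000 = 7.74009 kN/m³.
The centroid is at the centre, 1.57 m below the top of the plate, so the centroid depth is h_c = 1.85 + 1.57 = 3.42 m.
A = π(1.57)² = 7.74371 m².
Resultant F = γ·h_c·A = 7.74009 × 3.42 × 7.74371 = 204.985 kN.
I_c = πr⁴/4 = π × 1.57⁴/4 = 4.77187 m⁴.
Centre of pressure: y_p = y_c + I_c/(y_c·A) = 3.42 + 4.77187/(3.42 × 7.74371) = 3.42 + 0.180183 = 3.60018 m along the plane.
The resultant acts 1.57 + 0.180183 = 1.75018 m (along the plate) below the hinge at the top edge, so the moment about the hinge is M = F × 1.75018 = 204.985 × 1.75018 = 358.761 kN·m.
A normal force at the bottom, 3.14 m from the hinge, must supply this moment: P = 358.761/3.14 = 114.255 kN.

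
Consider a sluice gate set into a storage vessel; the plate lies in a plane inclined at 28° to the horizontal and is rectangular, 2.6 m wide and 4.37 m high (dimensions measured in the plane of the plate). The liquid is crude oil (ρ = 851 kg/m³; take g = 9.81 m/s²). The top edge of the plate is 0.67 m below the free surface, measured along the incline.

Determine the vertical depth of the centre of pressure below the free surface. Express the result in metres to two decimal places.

γ = ρg = 851 × 9.81 / 1000 = 8.34831 kN/m³.
Let θ = 28° be the plate's angle to the horizontal; measure y along the incline from where the plane meets the free surface. Vertical depth h = y·sinθ with sinθ = 0.469472.
The centroid lies 4.37/2 = 2.185 m below the top edge, so y_c = 0.67 + 2.185 = 2.855 m and h_c = 2.855 × 0.469472 = 1.34034 m.
A = 2.6 × 4.37 = 11.362 m².
Resultant F = γ·h_c·A = 8.34831 × 1.34034 × 11.362 = 127.136 kN.
I_c = b·h³/12 = 2.6 × 4.37³/12 = 18.0816 m⁴.
Centre of pressure: y_p = y_c + I_c/(y_c·A) = 2.855 + 18.0816/(2.855 × 11.362) = 2.855 + 0.557412 = 3.41241 m along the plane.
Vertically, h_p = y_p·sinθ = 3.41241 × 0.469472 = 1.60203 m.

h_p = 1.60 m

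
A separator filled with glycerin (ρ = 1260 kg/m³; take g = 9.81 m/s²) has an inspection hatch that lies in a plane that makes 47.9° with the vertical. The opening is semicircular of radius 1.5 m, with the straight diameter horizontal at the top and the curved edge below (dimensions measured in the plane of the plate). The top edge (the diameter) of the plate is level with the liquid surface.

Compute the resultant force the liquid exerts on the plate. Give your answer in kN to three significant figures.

F ≈ 18.6 kN

γ = ρg = 1260 × 9.81 / 1000 = 12.3606 kN/m³.
The plate makes 47.9° with the vertical, i.e. θ = 90° − 47.9° = 42.1° to the horizontal. Measuring y along the incline from the free-surface line, vertical depth h = y·sinθ with sinθ = 0.670427.
The centroid of a semicircle lies 4r/(3π) = 0.63662 m from the diameter, here below the top edge, so y_c = 0.63662 m and h_c = 0.63662 × 0.670427 = 0.426807 m.
A = πr²/2 = π × 1.5²/2 = 3.53429 m².
Resultant F = γ·h_c·A = 12.3606 × 0.426807 × 3.53429 = 18.6455 kN.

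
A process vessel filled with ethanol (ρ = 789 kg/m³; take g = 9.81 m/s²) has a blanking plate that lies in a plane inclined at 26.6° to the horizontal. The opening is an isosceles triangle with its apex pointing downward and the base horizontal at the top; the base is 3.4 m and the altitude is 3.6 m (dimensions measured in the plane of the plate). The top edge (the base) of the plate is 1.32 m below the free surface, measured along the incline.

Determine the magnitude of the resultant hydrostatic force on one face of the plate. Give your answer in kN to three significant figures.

γ = ρg = 789 × 9.81 / 1000 = 7.74009 kN/m³.
Let θ = 26.6° be the plate's angle to the horizontal; measure y along the incline from where the plane meets the free surface. Vertical depth h = y·sinθ with sinθ = 0.447759.
With the apex down, the centroid sits h/3 = 3.6/3 = 1.2 m below the base (the top edge), so y_c = 1.32 + 1.2 = 2.52 m and h_c = 2.52 × 0.447759 = 1.12835 m.
A = ½ × 3.4 × 3.6 = 6.12 m².
Resultant F = γ·h_c·A = 7.74009 × 1.12835 × 6.12 = 53.4492 kN.

F ≈ 53.4 kN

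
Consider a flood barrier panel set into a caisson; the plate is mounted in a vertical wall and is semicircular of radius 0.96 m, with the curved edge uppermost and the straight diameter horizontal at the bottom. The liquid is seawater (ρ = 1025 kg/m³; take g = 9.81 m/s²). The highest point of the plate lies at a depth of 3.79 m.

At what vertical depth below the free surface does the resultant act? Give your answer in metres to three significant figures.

γ = ρg = 1025 × 9.81 / 1000 = 10.05525 kN/m³.
The centroid lies 4r/(3π) = 0.407437 m above the diameter, so r − 4r/(3π) = 0.96 − 0.407437 = 0.552563 m below the topmost point, so the centroid depth is h_c = 3.79 + 0.552563 = 4.34256 m.
A = πr²/2 = π × 0.96²/2 = 1.44765 m².
Resultant F = γ·h_c·A = 10.05525 × 4.34256 × 1.44765 = 63.2124 kN.
I_c = (π/8 − 8/(9π))·r⁴ = 0.109757 × 0.96⁴ = 0.0932217 m⁴.
Centre of pressure: y_p = y_c + I_c/(y_c·A) = 4.34256 + 0.0932217/(4.34256 × 1.44765) = 4.34256 + 0.0148289 = 4.35739 m along the plane.

h_p = 4.36 m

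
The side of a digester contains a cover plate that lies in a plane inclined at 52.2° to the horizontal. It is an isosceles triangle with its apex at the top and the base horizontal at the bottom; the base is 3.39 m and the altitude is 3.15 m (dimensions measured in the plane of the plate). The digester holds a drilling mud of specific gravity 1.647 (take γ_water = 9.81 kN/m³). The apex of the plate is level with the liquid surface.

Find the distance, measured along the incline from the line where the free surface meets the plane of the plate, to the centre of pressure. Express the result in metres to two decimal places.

γ = 1.647 × 9.81 = 16.15707 kN/m³.
Let θ = 52.2° be the plate's angle to the horizontal; measure y along the incline from where the plane meets the free surface. Vertical depth h = y·sinθ with sinθ = 0.790155.
With the apex up, the centroid sits 2h/3 = 2 × 3.15/3 = 2.1 m below the apex, so y_c = 2.1 m and h_c = 2.1 × 0.790155 = 1.65933 m.
A = ½ × 3.39 × 3.15 = 5.33925 m².
Resultant F = γ·h_c·A = 16.15707 × 1.65933 × 5.33925 = 143.145 kN.
I_c = b·h³/36 = 3.39 × 3.15³/36 = 2.94326 m⁴.
Centre of pressure: y_p = y_c + I_c/(y_c·A) = 2.1 + 2.94326/(2.1 × 5.33925) = 2.1 + 0.2625 = 2.3625 m along the plane.

y_p = 2.36 m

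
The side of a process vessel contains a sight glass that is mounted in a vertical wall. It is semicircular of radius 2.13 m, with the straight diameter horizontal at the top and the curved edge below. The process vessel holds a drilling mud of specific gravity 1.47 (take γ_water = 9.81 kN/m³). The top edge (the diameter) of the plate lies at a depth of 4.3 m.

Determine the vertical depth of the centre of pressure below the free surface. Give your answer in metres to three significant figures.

h_p = 5.26 m

γ = 1.47 × 9.81 = 14.4207 kN/m³.
The centroid of a semicircle lies 4r/(3π) = 0.904 m from the diameter, here below the top edge, so the centroid depth is h_c = 4.3 + 0.904 = 5.204 m.
A = πr²/2 = π × 2.13²/2 = 7.12655 m².
Resultant F = γ·h_c·A = 14.4207 × 5.204 × 7.12655 = 534.814 kN.
I_c = (π/8 − 8/(9π))·r⁴ = 0.109757 × 2.13⁴ = 2.25918 m⁴.
Centre of pressure: y_p = y_c + I_c/(y_c·A) = 5.204 + 2.25918/(5.204 × 7.12655) = 5.204 + 0.0609164 = 5.26492 m along the plane.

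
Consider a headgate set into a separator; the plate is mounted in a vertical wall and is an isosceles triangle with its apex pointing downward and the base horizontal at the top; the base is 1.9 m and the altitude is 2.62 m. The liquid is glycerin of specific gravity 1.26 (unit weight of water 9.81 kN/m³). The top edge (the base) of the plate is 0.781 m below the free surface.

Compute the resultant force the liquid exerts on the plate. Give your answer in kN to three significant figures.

F ≈ 50.9 kN

γ = 1.26 × 9.81 = 12.3606 kN/m³.
With the apex down, the centroid sits h/3 = 2.62/3 = 0.873333 m below the base (the top edge), so the centroid depth is h_c = 0.781 + 0.873333 = 1.65433 m.
A = ½ × 1.9 × 2.62 = 2.489 m².
Resultant F = γ·h_c·A = 12.3606 × 1.65433 × 2.489 = 50.8963 kN.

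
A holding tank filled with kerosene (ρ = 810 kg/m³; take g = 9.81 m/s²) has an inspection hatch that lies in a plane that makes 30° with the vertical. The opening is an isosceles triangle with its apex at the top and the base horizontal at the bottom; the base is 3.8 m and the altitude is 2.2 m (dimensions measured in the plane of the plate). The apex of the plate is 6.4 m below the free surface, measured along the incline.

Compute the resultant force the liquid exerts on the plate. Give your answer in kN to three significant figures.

F ≈ 226 kN

γ = ρg = 810 × 9.81 / 1000 = 7.9461 kN/m³.
The plate makes 30° with the vertical, i.e. θ = 90° − 30° = 60° to the horizontal. Measuring y along the incline from the free-surface line, vertical depth h = y·sinθ with sinθ = 0.866025.
With the apex up, the centroid sits 2h/3 = 2 × 2.2/3 = 1.46667 m below the apex, so y_c = 6.4 + 1.46667 = 7.86667 m and h_c = 7.86667 × 0.866025 = 6.81273 m.
A = ½ × 3.8 × 2.2 = 4.18 m².
Resultant F = γ·h_c·A = 7.9461 × 6.81273 × 4.18 = 226.283 kN.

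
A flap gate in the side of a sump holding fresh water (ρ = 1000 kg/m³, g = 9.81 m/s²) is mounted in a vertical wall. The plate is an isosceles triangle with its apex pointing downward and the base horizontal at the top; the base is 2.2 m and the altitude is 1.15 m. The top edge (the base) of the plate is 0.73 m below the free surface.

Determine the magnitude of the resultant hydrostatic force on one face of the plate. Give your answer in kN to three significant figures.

F ≈ 13.8 kN

γ = ρg = 1000 × 9.81 = 9810 N/m³ = 9.81 kN/m³.
With the apex down, the centroid sits h/3 = 1.15/3 = 0.383333 m below the base (the top edge), so the centroid depth is h_c = 0.73 + 0.383333 = 1.11333 m.
A = ½ × 2.2 × 1.15 = 1.265 m².
Resultant F = γ·h_c·A = 9.81 × 1.11333 × 1.265 = 13.816 kN.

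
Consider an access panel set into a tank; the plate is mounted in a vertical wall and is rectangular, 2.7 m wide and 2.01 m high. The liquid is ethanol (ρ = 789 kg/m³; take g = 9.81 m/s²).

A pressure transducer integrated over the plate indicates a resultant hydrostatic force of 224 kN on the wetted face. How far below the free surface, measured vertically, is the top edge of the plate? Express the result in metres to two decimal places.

γ = ρg = 789 × 9.81 / 1000 = 7.74009 kN/m³.
A = 2.7 × 2.01 = 5.427 m².
From F = γ·h_c·A, the centroid depth is h_c = 224/(7.74009 × 5.427) = 5.33264 m.
The centroid lies 2.01/2 = 1.005 m below the top edge, so the top edge sits at h_top = 5.33264 − 1.005 = 4.32764 m below the surface.

d_top ≈ 4.33 m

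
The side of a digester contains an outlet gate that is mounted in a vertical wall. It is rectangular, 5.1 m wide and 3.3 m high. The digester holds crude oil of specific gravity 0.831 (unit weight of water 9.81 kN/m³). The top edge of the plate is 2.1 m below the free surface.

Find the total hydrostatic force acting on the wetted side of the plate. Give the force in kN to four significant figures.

γ = 0.831 × 9.81 = 8.15211 kN/m³.
The centroid lies 3.3/2 = 1.65 m below the top edge, so the centroid depth is h_c = 2.1 + 1.65 = 3.75 m.
A = 5.1 × 3.3 = 16.83 m².
Resultant F = γ·h_c·A = 8.15211 × 3.75 × 16.83 = 514.5 kN.

F ≈ 514.5 kN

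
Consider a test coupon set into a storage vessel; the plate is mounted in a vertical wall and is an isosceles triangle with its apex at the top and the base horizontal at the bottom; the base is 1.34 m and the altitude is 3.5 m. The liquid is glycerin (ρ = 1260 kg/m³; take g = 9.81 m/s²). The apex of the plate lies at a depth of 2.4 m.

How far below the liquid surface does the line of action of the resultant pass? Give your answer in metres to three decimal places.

h_p = 4.877 m

γ = ρg = 1260 × 9.81 / 1000 = 12.3606 kN/m³.
With the apex up, the centroid sits 2h/3 = 2 × 3.5/3 = 2.33333 m below the apex, so the centroid depth is h_c = 2.4 + 2.33333 = 4.73333 m.
A = ½ × 1.34 × 3.5 = 2.345 m².
Resultant F = γ·h_c·A = 12.3606 × 4.73333 × 2.345 = 137.198 kN.
I_c = b·h³/36 = 1.34 × 3.5³/36 = 1.5959 m⁴.
Centre of pressure: y_p = y_c + I_c/(y_c·A) = 4.73333 + 1.5959/(4.73333 × 2.345) = 4.73333 + 0.143779 = 4.87711 m along the plane.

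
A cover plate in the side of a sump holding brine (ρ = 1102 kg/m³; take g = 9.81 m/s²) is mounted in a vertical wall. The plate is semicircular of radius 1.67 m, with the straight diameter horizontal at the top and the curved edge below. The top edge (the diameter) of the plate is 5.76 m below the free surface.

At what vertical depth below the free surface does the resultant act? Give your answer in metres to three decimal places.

h_p = 6.499 m

γ = ρg = 1102 × 9.81 / 1000 = 10.81062 kN/m³.
The centroid of a semicircle lies 4r/(3π) = 0.70877 m from the diameter, here below the top edge, so the centroid depth is h_c = 5.76 + 0.70877 = 6.46877 m.
A = πr²/2 = π × 1.67²/2 = 4.38079 m².
Resultant F = γ·h_c·A = 10.81062 × 6.46877 × 4.38079 = 306.355 kN.
I_c = (π/8 − 8/(9π))·r⁴ = 0.109757 × 1.67⁴ = 0.853686 m⁴.
Centre of pressure: y_p = y_c + I_c/(y_c·A) = 6.46877 + 0.853686/(6.46877 × 4.38079) = 6.46877 + 0.0301248 = 6.49889 m along the plane.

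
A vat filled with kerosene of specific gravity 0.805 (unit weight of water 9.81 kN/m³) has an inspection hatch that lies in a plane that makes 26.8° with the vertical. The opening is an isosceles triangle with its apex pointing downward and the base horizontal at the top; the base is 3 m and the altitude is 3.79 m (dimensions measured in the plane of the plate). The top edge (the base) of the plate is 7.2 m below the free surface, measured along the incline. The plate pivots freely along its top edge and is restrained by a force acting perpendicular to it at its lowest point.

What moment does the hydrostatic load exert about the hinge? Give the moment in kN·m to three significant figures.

M ≈ 460 kN·m

γ = 0.805 × 9.81 = 7.89705 kN/m³.
The plate makes 26.8° with the vertical, i.e. θ = 90° − 26.8° = 63.2° to the horizontal. Measuring y along the incline from the free-surface line, vertical depth h = y·sinθ with sinθ = 0.892586.
With the apex down, the centroid sits h/3 = 3.79/3 = 1.26333 m below the base (the top edge), so y_c = 7.2 + 1.26333 = 8.46333 m and h_c = 8.46333 × 0.892586 = 7.55425 m.
A = ½ × 3 × 3.79 = 5.685 m².
Resultant F = γ·h_c·A = 7.89705 × 7.55425 × 5.685 = 339.146 kN.
I_c = b·h³/36 = 3 × 3.79³/36 = 4.53666 m⁴.
Centre of pressure: y_p = y_c + I_c/(y_c·A) = 8.46333 + 4.53666/(8.46333 × 5.685) = 8.46333 + 0.0942898 = 8.55762 m along the plane.
The resultant acts 1.26333 + 0.0942898 = 1.35762 m (along the plate) below the hinge at the top edge, so the moment about the hinge is M = F × 1.35762 = 339.146 × 1.35762 = 460.431 kN·m.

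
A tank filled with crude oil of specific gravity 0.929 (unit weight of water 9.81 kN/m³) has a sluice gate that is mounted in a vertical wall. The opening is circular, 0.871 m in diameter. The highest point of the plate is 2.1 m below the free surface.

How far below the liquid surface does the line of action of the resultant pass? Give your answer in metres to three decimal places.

h_p = 2.554 m

γ = 0.929 × 9.81 = 9.11349 kN/m³.
The centroid is at the centre, 0.4355 m below the top of the plate, so the centroid depth is h_c = 2.1 + 0.4355 = 2.5355 m.
A = π(0.4355)² = 0.595835 m².
Resultant F = γ·h_c·A = 9.11349 × 2.5355 × 0.595835 = 13.7681 kN.
I_c = πr⁴/4 = π × 0.4355⁴/4 = 0.0282516 m⁴.
Centre of pressure: y_p = y_c + I_c/(y_c·A) = 2.5355 + 0.0282516/(2.5355 × 0.595835) = 2.5355 + 0.0187005 = 2.5542 m along the plane.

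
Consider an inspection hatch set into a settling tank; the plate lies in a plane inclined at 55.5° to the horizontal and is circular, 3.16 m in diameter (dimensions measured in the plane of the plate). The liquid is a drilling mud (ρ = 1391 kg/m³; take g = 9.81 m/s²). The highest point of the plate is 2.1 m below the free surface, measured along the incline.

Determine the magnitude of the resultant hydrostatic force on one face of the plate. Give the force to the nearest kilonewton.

γ = ρg = 1391 × 9.81 / 1000 = 13.64571 kN/m³.
Let θ = 55.5° be the plate's angle to the horizontal; measure y along the incline from where the plane meets the free surface. Vertical depth h = y·sinθ with sinθ = 0.824126.
The centroid is at the centre, 1.58 m below the top of the plate, so y_c = 2.1 + 1.58 = 3.68 m and h_c = 3.68 × 0.824126 = 3.03278 m.
A = π(1.58)² = 7.84267 m².
Resultant F = γ·h_c·A = 13.64571 × 3.03278 × 7.84267 = 324.564 kN.

F ≈ 325 kN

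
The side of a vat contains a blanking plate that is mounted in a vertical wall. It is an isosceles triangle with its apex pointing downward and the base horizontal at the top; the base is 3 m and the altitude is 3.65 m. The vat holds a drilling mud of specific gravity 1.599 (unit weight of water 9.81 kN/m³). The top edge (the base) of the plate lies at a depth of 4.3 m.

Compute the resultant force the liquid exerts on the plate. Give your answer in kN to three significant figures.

F ≈ 474 kN

γ = 1.599 × 9.81 = 15.68619 kN/m³.
With the apex down, the centroid sits h/3 = 3.65/3 = 1.21667 m below the base (the top edge), so the centroid depth is h_c = 4.3 + 1.21667 = 5.51667 m.
A = ½ × 3 × 3.65 = 5.475 m².
Resultant F = γ·h_c·A = 15.68619 × 5.51667 × 5.475 = 473.782 kN.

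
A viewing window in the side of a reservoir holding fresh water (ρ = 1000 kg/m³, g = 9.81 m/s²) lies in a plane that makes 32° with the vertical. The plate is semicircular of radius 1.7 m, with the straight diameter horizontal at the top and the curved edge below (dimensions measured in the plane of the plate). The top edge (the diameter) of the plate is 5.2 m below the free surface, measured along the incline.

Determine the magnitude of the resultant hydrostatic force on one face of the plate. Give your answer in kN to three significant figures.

F ≈ 224 kN

γ = ρg = 1000 × 9.81 = 9810 N/m³ = 9.81 kN/m³.
The plate makes 32° with the vertical, i.e. θ = 90° − 32° = 58° to the horizontal. Measuring y along the incline from the free-surface line, vertical depth h = y·sinθ with sinθ = 0.848048.
The centroid of a semicircle lies 4r/(3π) = 0.721502 m from the diameter, here below the top edge, so y_c = 5.2 + 0.721502 = 5.9215 m and h_c = 5.9215 × 0.848048 = 5.02172 m.
A = πr²/2 = π × 1.7²/2 = 4.5396 m².
Resultant F = γ·h_c·A = 9.81 × 5.02172 × 4.5396 = 223.635 kN.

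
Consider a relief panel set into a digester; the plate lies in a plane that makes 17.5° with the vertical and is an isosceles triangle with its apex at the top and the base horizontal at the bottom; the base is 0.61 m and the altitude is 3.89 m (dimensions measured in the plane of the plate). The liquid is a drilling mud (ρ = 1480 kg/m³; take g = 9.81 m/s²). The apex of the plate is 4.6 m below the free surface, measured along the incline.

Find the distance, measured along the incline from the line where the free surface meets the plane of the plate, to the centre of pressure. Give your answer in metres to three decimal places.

γ = ρg = 1480 × 9.81 / 1000 = 14.5188 kN/m³.
The plate makes 17.5° with the vertical, i.e. θ = 90° − 17.5° = 72.5° to the horizontal. Measuring y along the incline from the free-surface line, vertical depth h = y·sinθ with sinθ = 0.953717.
With the apex up, the centroid sits 2h/3 = 2 × 3.89/3 = 2.59333 m below the apex, so y_c = 4.6 + 2.59333 = 7.19333 m and h_c = 7.19333 × 0.953717 = 6.8604 m.
A = ½ × 0.61 × 3.89 = 1.18645 m².
Resultant F = γ·h_c·A = 14.5188 × 6.8604 × 1.18645 = 118.176 kN.
I_c = b·h³/36 = 0.61 × 3.89³/36 = 0.997416 m⁴.
Centre of pressure: y_p = y_c + I_c/(y_c·A) = 7.19333 + 0.997416/(7.19333 × 1.18645) = 7.19333 + 0.116868 = 7.3102 m along the plane.

y_p = 7.310 m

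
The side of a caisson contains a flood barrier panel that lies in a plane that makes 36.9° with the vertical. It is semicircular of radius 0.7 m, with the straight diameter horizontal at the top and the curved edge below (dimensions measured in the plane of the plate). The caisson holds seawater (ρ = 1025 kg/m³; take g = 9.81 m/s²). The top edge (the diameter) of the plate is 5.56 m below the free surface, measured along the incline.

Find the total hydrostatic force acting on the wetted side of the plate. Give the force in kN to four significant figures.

γ = ρg = 1025 × 9.81 / 1000 = 10.05525 kN/m³.
The plate makes 36.9° with the vertical, i.e. θ = 90° − 36.9° = 53.1° to the horizontal. Measuring y along the incline from the free-surface line, vertical depth h = y·sinθ with sinθ = 0.799685.
The centroid of a semicircle lies 4r/(3π) = 0.297089 m from the diameter, here below the top edge, so y_c = 5.56 + 0.297089 = 5.85709 m and h_c = 5.85709 × 0.799685 = 4.68383 m.
A = πr²/2 = π × 0.7²/2 = 0.76969 m².
Resultant F = γ·h_c·A = 10.05525 × 4.68383 × 0.76969 = 36.2502 kN.

F ≈ 36.25 kN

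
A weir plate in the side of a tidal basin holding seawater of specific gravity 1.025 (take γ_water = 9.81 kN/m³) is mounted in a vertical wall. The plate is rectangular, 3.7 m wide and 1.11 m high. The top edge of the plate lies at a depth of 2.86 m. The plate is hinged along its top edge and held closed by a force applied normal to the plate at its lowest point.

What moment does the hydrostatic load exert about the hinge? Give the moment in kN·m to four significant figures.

γ = 1.025 × 9.81 = 10.05525 kN/m³.
The centroid lies 1.11/2 = 0.555 m below the top edge, so the centroid depth is h_c = 2.86 + 0.555 = 3.415 m.
A = 3.7 × 1.11 = 4.107 m².
Resultant F = γ·h_c·A = 10.05525 × 3.415 × 4.107 = 141.029 kN.
I_c = b·h³/12 = 3.7 × 1.11³/12 = 0.421686 m⁴.
Centre of pressure: y_p = y_c + I_c/(y_c·A) = 3.415 + 0.421686/(3.415 × 4.107) = 3.415 + 0.0300659 = 3.44507 m along the plane.
The resultant acts 0.555 + 0.0300659 = 0.585066 m (along the plate) below the hinge at the top edge, so the moment about the hinge is M = F × 0.585066 = 141.029 × 0.585066 = 82.5113 kN·m.

M ≈ 82.51 kN·m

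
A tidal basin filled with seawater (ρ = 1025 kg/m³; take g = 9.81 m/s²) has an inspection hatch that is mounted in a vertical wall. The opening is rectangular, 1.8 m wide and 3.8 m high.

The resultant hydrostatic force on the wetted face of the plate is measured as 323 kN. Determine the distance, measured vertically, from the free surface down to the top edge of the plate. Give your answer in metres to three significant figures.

d_top ≈ 2.80 m

γ = ρg = 1025 × 9.81 / 1000 = 10.05525 kN/m³.
A = 1.8 × 3.8 = 6.84 m².
From F = γ·h_c·A, the centroid depth is h_c = 323/(10.05525 × 6.84) = 4.69628 m.
The centroid lies 3.8/2 = 1.9 m below the top edge, so the top edge sits at h_top = 4.69628 − 1.9 = 2.79628 m below the surface.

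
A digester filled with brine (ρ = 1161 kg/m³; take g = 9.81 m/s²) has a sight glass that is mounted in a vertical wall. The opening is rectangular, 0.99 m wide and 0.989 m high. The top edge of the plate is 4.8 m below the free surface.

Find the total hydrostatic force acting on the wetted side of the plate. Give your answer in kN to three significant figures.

γ = ρg = 1161 × 9.81 / 1000 = 11.38941 kN/m³.
The centroid lies 0.989/2 = 0.4945 m below the top edge, so the centroid depth is h_c = 4.8 + 0.4945 = 5.2945 m.
A = 0.99 × 0.989 = 0.97911 m².
Resultant F = γ·h_c·A = 11.38941 × 5.2945 × 0.97911 = 59.0415 kN.

F ≈ 59.0 kN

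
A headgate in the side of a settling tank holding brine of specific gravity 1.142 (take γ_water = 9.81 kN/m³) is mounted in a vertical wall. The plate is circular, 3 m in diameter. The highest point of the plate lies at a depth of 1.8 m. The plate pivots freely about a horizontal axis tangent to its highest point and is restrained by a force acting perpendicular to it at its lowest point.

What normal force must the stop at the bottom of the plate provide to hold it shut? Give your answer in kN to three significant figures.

γ = 1.142 × 9.81 = 11.20302 kN/m³.
The centroid is at the centre, 1.5 m below the top of the plate, so the centroid depth is h_c = 1.8 + 1.5 = 3.3 m.
A = π(1.5)² = 7.06858 m².
Resultant F = γ·h_c·A = 11.20302 × 3.3 × 7.06858 = 261.325 kN.
I_c = πr⁴/4 = π × 1.5⁴/4 = 3.97608 m⁴.
Centre of pressure: y_p = y_c + I_c/(y_c·A) = 3.3 + 3.97608/(3.3 × 7.06858) = 3.3 + 0.170455 = 3.47045 m along the plane.
The resultant acts 1.5 + 0.170455 = 1.67046 m (along the plate) below the hinge at the top edge, so the moment about the hinge is M = F × 1.67046 = 261.325 × 1.67046 = 436.533 kN·m.
A normal force at the bottom, 3 m from the hinge, must supply this moment: P = 436.533/3 = 145.511 kN.

P ≈ 146 kN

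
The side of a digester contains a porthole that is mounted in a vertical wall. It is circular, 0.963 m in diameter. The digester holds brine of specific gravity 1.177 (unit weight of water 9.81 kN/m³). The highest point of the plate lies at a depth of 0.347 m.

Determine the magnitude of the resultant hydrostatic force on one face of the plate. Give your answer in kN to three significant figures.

γ = 1.177 × 9.81 = 11.54637 kN/m³.
The centroid is at the centre, 0.4815 m below the top of the plate, so the centroid depth is h_c = 0.347 + 0.4815 = 0.8285 m.
A = π(0.4815)² = 0.728354 m².
Resultant F = γ·h_c·A = 11.54637 × 0.8285 × 0.728354 = 6.96756 kN.

F ≈ 6.97 kN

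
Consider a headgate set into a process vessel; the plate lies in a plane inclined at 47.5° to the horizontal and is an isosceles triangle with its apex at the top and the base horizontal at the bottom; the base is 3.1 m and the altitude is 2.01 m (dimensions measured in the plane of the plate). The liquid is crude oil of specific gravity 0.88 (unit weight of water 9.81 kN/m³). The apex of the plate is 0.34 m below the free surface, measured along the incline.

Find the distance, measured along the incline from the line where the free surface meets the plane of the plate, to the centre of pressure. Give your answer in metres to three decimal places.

γ = 0.88 × 9.81 = 8.6328 kN/m³.
Let θ = 47.5° be the plate's angle to the horizontal; measure y along the incline from where the plane meets the free surface. Vertical depth h = y·sinθ with sinθ = 0.737277.
With the apex up, the centroid sits 2h/3 = 2 × 2.01/3 = 1.34 m below the apex, so y_c = 0.34 + 1.34 = 1.68 m and h_c = 1.68 × 0.737277 = 1.23863 m.
A = ½ × 3.1 × 2.01 = 3.1155 m².
Resultant F = γ·h_c·A = 8.6328 × 1.23863 × 3.1155 = 33.3136 kN.
I_c = b·h³/36 = 3.1 × 2.01³/36 = 0.699274 m⁴.
Centre of pressure: y_p = y_c + I_c/(y_c·A) = 1.68 + 0.699274/(1.68 × 3.1155) = 1.68 + 0.133601 = 1.8136 m along the plane.

y_p = 1.814 m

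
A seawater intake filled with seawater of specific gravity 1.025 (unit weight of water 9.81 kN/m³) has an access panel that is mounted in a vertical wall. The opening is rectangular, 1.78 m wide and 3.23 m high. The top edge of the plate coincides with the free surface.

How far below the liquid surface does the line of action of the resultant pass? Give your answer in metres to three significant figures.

γ = 1.025 × 9.81 = 10.05525 kN/m³.
The centroid lies 3.23/2 = 1.615 m below the top edge, so the centroid depth is h_c = 1.615 m.
A = 1.78 × 3.23 = 5.7494 m².
Resultant F = γ·h_c·A = 10.05525 × 1.615 × 5.7494 = 93.3658 kN.
I_c = b·h³/12 = 1.78 × 3.23³/12 = 4.99858 m⁴.
Centre of pressure: y_p = y_c + I_c/(y_c·A) = 1.615 + 4.99858/(1.615 × 5.7494) = 1.615 + 0.538334 = 2.15333 m along the plane.

h_p = 2.15 m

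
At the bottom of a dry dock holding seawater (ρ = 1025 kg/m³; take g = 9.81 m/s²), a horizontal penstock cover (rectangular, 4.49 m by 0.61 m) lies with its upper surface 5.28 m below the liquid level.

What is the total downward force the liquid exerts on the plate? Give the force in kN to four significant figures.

F ≈ 145.4 kN

γ = ρg = 1025 × 9.81 / 1000 = 10.05525 kN/m³.
The plate is horizontal, so pressure is uniform at p = γ·h = 10.05525 × 5.28 = 53.0917 kN/m².
A = 4.49 × 0.61 = 2.7389 m².
F = p·A = 53.0917 × 2.7389 = 145.413 kN.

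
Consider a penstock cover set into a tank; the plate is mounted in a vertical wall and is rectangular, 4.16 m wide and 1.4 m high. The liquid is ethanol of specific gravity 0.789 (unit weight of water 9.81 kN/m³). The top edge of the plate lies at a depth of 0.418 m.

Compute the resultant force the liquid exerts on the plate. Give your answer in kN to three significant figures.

γ = 0.789 × 9.81 = 7.74009 kN/m³.
The centroid lies 1.4/2 = 0.7 m below the top edge, so the centroid depth is h_c = 0.418 + 0.7 = 1.118 m.
A = 4.16 × 1.4 = 5.824 m².
Resultant F = γ·h_c·A = 7.74009 × 1.118 × 5.824 = 50.3975 kN.

F ≈ 50.4 kN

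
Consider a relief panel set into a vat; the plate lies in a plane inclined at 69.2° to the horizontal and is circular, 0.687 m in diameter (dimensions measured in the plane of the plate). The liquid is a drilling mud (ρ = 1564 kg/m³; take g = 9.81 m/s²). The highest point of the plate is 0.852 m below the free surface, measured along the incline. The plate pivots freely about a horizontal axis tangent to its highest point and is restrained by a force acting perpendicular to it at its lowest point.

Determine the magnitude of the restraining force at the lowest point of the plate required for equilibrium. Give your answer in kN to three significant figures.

P ≈ 3.41 kN

γ = ρg = 1564 × 9.81 / 1000 = 15.34284 kN/m³.
Let θ = 69.2° be the plate's angle to the horizontal; measure y along the incline from where the plane meets the free surface. Vertical depth h = y·sinθ with sinθ = 0.934826.
The centroid is at the centre, 0.3435 m below the top of the plate, so y_c = 0.852 + 0.3435 = 1.1955 m and h_c = 1.1955 × 0.934826 = 1.11758 m.
A = π(0.3435)² = 0.370684 m².
Resultant F = γ·h_c·A = 15.34284 × 1.11758 × 0.370684 = 6.35606 kN.
I_c = πr⁴/4 = π × 0.3435⁴/4 = 0.0109344 m⁴.
Centre of pressure: y_p = y_c + I_c/(y_c·A) = 1.1955 + 0.0109344/(1.1955 × 0.370684) = 1.1955 + 0.0246741 = 1.22017 m along the plane.
The resultant acts 0.3435 + 0.0246741 = 0.368174 m (along the plate) below the hinge at the top edge, so the moment about the hinge is M = F × 0.368174 = 6.35606 × 0.368174 = 2.34014 kN·m.
A normal force at the bottom, 0.687 m from the hinge, must supply this moment: P = 2.34014/0.687 = 3.40632 kN.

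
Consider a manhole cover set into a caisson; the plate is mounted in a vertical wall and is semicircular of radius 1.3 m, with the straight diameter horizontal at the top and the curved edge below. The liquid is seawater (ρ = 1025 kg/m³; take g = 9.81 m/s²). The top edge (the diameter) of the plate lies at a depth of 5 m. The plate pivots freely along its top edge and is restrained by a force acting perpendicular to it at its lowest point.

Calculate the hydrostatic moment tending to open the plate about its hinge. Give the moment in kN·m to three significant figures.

M ≈ 84.9 kN·m

γ = ρg = 1025 × 9.81 / 1000 = 10.05525 kN/m³.
The centroid of a semicircle lies 4r/(3π) = 0.551737 m from the diameter, here below the top edge, so the centroid depth is h_c = 5 + 0.551737 = 5.55174 m.
A = πr²/2 = π × 1.3²/2 = 2.65465 m².
Resultant F = γ·h_c·A = 10.05525 × 5.55174 × 2.65465 = 148.194 kN.
I_c = (π/8 − 8/(9π))·r⁴ = 0.109757 × 1.3⁴ = 0.313477 m⁴.
Centre of pressure: y_p = y_c + I_c/(y_c·A) = 5.55174 + 0.313477/(5.55174 × 2.65465) = 5.55174 + 0.0212701 = 5.57301 m along the plane.
The resultant acts 0.551737 + 0.0212701 = 0.573007 m (along the plate) below the hinge at the top edge, so the moment about the hinge is M = F × 0.573007 = 148.194 × 0.573007 = 84.9162 kN·m.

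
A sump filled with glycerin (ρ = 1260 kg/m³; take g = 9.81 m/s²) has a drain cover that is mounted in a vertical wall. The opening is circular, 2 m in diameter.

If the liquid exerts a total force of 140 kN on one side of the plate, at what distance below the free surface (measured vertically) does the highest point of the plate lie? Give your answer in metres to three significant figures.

d_top ≈ 2.61 m

γ = ρg = 1260 × 9.81 / 1000 = 12.3606 kN/m³.
A = π(1)² = 3.14159 m².
From F = γ·h_c·A, the centroid depth is h_c = 140/(12.3606 × 3.14159) = 3.60528 m.
The centroid is at the centre, 1 m below the top of the plate, so the highest point sits at h_top = 3.60528 − 1 = 2.60528 m below the surface.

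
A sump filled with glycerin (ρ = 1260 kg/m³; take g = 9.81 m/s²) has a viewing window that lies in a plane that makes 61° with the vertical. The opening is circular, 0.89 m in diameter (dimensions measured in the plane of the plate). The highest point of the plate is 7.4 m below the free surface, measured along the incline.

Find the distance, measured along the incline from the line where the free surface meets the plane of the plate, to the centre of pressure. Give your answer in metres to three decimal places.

y_p = 7.851 m

γ = ρg = 1260 × 9.81 / 1000 = 12.3606 kN/m³.
The plate makes 61° with the vertical, i.e. θ = 90° − 61° = 29° to the horizontal. Measuring y along the incline from the free-surface line, vertical depth h = y·sinθ with sinθ = 0.484810.
The centroid is at the centre, 0.445 m below the top of the plate, so y_c = 7.4 + 0.445 = 7.845 m and h_c = 7.845 × 0.484810 = 3.80333 m.
A = π(0.445)² = 0.622114 m².
Resultant F = γ·h_c·A = 12.3606 × 3.80333 × 0.622114 = 29.2465 kN.
I_c = πr⁴/4 = π × 0.445⁴/4 = 0.0307985 m⁴.
Centre of pressure: y_p = y_c + I_c/(y_c·A) = 7.845 + 0.0307985/(7.845 × 0.622114) = 7.845 + 0.00631054 = 7.85131 m along the plane.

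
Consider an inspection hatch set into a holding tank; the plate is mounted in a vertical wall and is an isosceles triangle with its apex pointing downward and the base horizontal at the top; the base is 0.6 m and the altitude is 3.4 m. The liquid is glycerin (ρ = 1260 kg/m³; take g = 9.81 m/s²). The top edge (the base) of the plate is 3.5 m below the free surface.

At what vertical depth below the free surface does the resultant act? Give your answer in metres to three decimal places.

γ = ρg = 1260 × 9.81 / 1000 = 12.3606 kN/m³.
With the apex down, the centroid sits h/3 = 3.4/3 = 1.13333 m below the base (the top edge), so the centroid depth is h_c = 3.5 + 1.13333 = 4.63333 m.
A = ½ × 0.6 × 3.4 = 1.02 m².
Resultant F = γ·h_c·A = 12.3606 × 4.63333 × 1.02 = 58.4162 kN.
I_c = b·h³/36 = 0.6 × 3.4³/36 = 0.655067 m⁴.
Centre of pressure: y_p = y_c + I_c/(y_c·A) = 4.63333 + 0.655067/(4.63333 × 1.02) = 4.63333 + 0.138609 = 4.77194 m along the plane.

h_p = 4.772 m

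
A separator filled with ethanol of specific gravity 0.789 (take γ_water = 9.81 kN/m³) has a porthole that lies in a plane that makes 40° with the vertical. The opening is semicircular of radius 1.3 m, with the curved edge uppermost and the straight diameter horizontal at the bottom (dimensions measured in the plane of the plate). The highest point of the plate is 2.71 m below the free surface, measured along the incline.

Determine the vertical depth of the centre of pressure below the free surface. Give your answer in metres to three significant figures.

γ = 0.789 × 9.81 = 7.74009 kN/m³.
The plate makes 40° with the vertical, i.e. θ = 90° − 40° = 50° to the horizontal. Measuring y along the incline from the free-surface line, vertical depth h = y·sinθ with sinθ = 0.766044.
The centroid lies 4r/(3π) = 0.551737 m above the diameter, so r − 4r/(3π) = 1.3 − 0.551737 = 0.748263 m below the topmost point, so y_c = 2.71 + 0.748263 = 3.45826 m and h_c = 3.45826 × 0.766044 = 2.64918 m.
A = πr²/2 = π × 1.3²/2 = 2.65465 m².
Resultant F = γ·h_c·A = 7.74009 × 2.64918 × 2.65465 = 54.4333 kN.
I_c = (π/8 − 8/(9π))·r⁴ = 0.109757 × 1.3⁴ = 0.313477 m⁴.
Centre of pressure: y_p = y_c + I_c/(y_c·A) = 3.45826 + 0.313477/(3.45826 × 2.65465) = 3.45826 + 0.0341461 = 3.49241 m along the plane.
Vertically, h_p = y_p·sinθ = 3.49241 × 0.766044 = 2.67534 m.

h_p = 2.68 m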